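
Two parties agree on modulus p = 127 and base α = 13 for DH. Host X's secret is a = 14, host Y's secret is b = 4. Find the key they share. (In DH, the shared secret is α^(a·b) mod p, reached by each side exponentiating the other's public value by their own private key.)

37

Host X sends A = α^a mod p = 13^14 mod 127.
13^1 ≡ 13 (mod 127)
13^2 = (13^1)^2 ≡ 13^2 = 169 ≡ 42 (mod 127)
13^4 = (13^2)^2 ≡ 42^2 = 1764 ≡ 113 (mod 127)
13^8 = (13^4)^2 ≡ 113^2 = 12769 ≡ 69 (mod 127)
13^14 = 13^8 · 13^4 · 13^2 ≡ 69 · 113 · 42 ≡ 68 (mod 127).
So A = 68. Host Y then computes K = A^b mod p = 68^4 mod 127.
68^1 ≡ 68 (mod 127)
68^2 = (68^1)^2 ≡ 68^2 = 4624 ≡ 52 (mod 127)
68^4 = (68^2)^2 ≡ 52^2 = 2704 ≡ 37 (mod 127)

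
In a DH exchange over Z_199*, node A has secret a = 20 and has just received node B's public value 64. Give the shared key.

Shared key K = 64^20 mod 199.
64^1 ≡ 64 (mod 199)
64^2 = (64^1)^2 ≡ 64^2 = 4096 ≡ 116 (mod 199)
64^4 = (64^2)^2 ≡ 116^2 = 13456 ≡ 123 (mod 199)
64^8 = (64^4)^2 ≡ 123^2 = 15129 ≡ 5 (mod 199)
64^16 = (64^8)^2 ≡ 5^2 = 25 ≡ 25 (mod 199)
64^20 = 64^16 · 64^4 ≡ 25 · 123 ≡ 90 (mod 199).

90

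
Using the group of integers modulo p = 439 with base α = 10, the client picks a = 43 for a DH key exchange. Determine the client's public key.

70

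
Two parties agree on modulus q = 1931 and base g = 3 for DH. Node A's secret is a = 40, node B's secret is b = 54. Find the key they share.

229

Node B sends B = g^b mod q = 3^54 mod 1931.
3^1 ≡ 3 (mod 1931)
3^2 = (3^1)^2 ≡ 3^2 = 9 ≡ 9 (mod 1931)
3^4 = (3^2)^2 ≡ 9^2 = 81 ≡ 81 (mod 1931)
3^8 = (3^4)^2 ≡ 81^2 = 6561 ≡ 768 (mod 1931)
3^16 = (3^8)^2 ≡ 768^2 = 589824 ≡ 869 (mod 1931)
3^32 = (3^16)^2 ≡ 869^2 = 755161 ≡ 140 (mod 1931)
3^54 = 3^32 · 3^16 · 3^4 · 3^2 ≡ 140 · 869 · 81 · 9 ≡ 1241 (mod 1931).
So B = 1241. Node A then computes K = B^a mod q = 1241^40 mod 1931.
1241^1 ≡ 1241 (mod 1931)
1241^2 = (1241^1)^2 ≡ 1241^2 = 1540081 ≡ 1074 (mod 1931)
1241^4 = (1241^2)^2 ≡ 1074^2 = 1153476 ≡ 669 (mod 1931)
1241^8 = (1241^4)^2 ≡ 669^2 = 447561 ≡ 1500 (mod 1931)
1241^16 = (1241^8)^2 ≡ 1500^2 = 2250000 ≡ 385 (mod 1931)
1241^32 = (1241^16)^2 ≡ 385^2 = 148225 ≡ 1469 (mod 1931)
1241^40 = 1241^32 · 1241^8 ≡ 1469 · 1500 ≡ 229 (mod 1931).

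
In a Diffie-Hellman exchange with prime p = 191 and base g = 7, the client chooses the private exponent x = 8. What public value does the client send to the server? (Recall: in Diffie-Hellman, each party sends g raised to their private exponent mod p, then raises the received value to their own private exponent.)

Public value = 7^8 mod 191.
7^1 ≡ 7 (mod 191)
7^2 = (7^1)^2 ≡ 7^2 = 49 ≡ 49 (mod 191)
7^4 = (7^2)^2 ≡ 49^2 = 2401 ≡ 109 (mod 191)
7^8 = (7^4)^2 ≡ 109^2 = 11881 ≡ 39 (mod 191)

39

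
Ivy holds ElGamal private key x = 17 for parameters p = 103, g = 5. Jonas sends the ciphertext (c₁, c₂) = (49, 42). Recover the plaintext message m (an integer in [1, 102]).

78

Shared mask s = c₁^x mod p = 49^17 mod 103.
49^1 ≡ 49 (mod 103)
49^2 = (49^1)^2 ≡ 49^2 = 2401 ≡ 32 (mod 103)
49^4 = (49^2)^2 ≡ 32^2 = 1024 ≡ 97 (mod 103)
49^8 = (49^4)^2 ≡ 97^2 = 9409 ≡ 36 (mod 103)
49^16 = (49^8)^2 ≡ 36^2 = 1296 ≡ 60 (mod 103)
49^17 = 49^16 · 49^1 ≡ 60 · 49 ≡ 56 (mod 103).
So s = 56; s⁻¹ ≡ 46 (mod 103).
m = c₂ · s⁻¹ mod 103 = 42 · 46 mod 103 = 78.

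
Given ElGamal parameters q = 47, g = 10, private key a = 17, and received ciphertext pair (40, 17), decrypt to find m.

5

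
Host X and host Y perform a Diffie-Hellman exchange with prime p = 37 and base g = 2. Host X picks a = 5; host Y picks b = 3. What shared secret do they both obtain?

Host X sends A = g^a mod p = 2^5 mod 37.
2^1 ≡ 2 (mod 37)
2^2 = (2^1)^2 ≡ 2^2 = 4 ≡ 4 (mod 37)
2^4 = (2^2)^2 ≡ 4^2 = 16 ≡ 16 (mod 37)
2^5 = 2^4 · 2^1 ≡ 16 · 2 ≡ 32 (mod 37).
So A = 32. Host Y then computes K = A^b mod p = 32^3 mod 37.
32^1 ≡ 32 (mod 37)
32^2 = (32^1)^2 ≡ 32^2 = 1024 ≡ 25 (mod 37)
32^3 = 32^2 · 32^1 ≡ 25 · 32 ≡ 23 (mod 37).

23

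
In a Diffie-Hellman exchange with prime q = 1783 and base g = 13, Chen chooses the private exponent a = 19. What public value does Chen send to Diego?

848

Public value = 13^19 mod 1783.
13^1 ≡ 13 (mod 1783)
13^2 = (13^1)^2 ≡ 13^2 = 169 ≡ 169 (mod 1783)
13^4 = (13^2)^2 ≡ 169^2 = 28561 ≡ 33 (mod 1783)
13^8 = (13^4)^2 ≡ 33^2 = 1089 ≡ 1089 (mod 1783)
13^16 = (13^8)^2 ≡ 1089^2 = 1185921 ≡ 226 (mod 1783)
13^19 = 13^16 · 13^2 · 13^1 ≡ 226 · 169 · 13 ≡ 848 (mod 1783).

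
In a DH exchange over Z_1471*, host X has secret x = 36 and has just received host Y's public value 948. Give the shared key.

Shared key K = 948^36 mod 1471.
948^1 ≡ 948 (mod 1471)
948^2 = (948^1)^2 ≡ 948^2 = 898704 ≡ 1394 (mod 1471)
948^4 = (948^2)^2 ≡ 1394^2 = 1943236 ≡ 45 (mod 1471)
948^8 = (948^4)^2 ≡ 45^2 = 2025 ≡ 554 (mod 1471)
948^16 = (948^8)^2 ≡ 554^2 = 306916 ≡ 948 (mod 1471)
948^32 = (948^16)^2 ≡ 948^2 = 898704 ≡ 1394 (mod 1471)
948^36 = 948^32 · 948^4 ≡ 1394 · 45 ≡ 948 (mod 1471).

948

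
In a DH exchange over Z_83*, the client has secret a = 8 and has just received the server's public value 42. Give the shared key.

12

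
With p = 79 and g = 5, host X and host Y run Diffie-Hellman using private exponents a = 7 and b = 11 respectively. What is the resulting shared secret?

Host X sends A = g^a mod p = 5^7 mod 79.
5^1 ≡ 5 (mod 79)
5^2 = (5^1)^2 ≡ 5^2 = 25 ≡ 25 (mod 79)
5^4 = (5^2)^2 ≡ 25^2 = 625 ≡ 72 (mod 79)
5^7 = 5^4 · 5^2 · 5^1 ≡ 72 · 25 · 5 ≡ 73 (mod 79).
So A = 73. Host Y then computes K = A^b mod p = 73^11 mod 79.
73^1 ≡ 73 (mod 79)
73^2 = (73^1)^2 ≡ 73^2 = 5329 ≡ 36 (mod 79)
73^4 = (73^2)^2 ≡ 36^2 = 1296 ≡ 32 (mod 79)
73^8 = (73^4)^2 ≡ 32^2 = 1024 ≡ 76 (mod 79)
73^11 = 73^8 · 73^2 · 73^1 ≡ 76 · 36 · 73 ≡ 16 (mod 79).

16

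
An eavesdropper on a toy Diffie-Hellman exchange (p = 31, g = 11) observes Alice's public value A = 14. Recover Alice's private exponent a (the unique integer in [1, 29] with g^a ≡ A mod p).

Try successive powers of 11 modulo 31:
11^1 ≡ 11
11^2 ≡ 28
11^3 ≡ 29
11^4 ≡ 9
11^5 ≡ 6
11^6 ≡ 4
11^7 ≡ 13
11^8 ≡ 19
11^9 ≡ 23
11^10 ≡ 5
11^11 ≡ 24
11^12 ≡ 16
11^13 ≡ 21
11^14 ≡ 14
Found: a = 14.

14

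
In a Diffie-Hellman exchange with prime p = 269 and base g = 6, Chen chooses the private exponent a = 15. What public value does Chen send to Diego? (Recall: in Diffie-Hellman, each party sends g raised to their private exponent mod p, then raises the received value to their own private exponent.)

Public value = 6^15 mod 269.
6^1 ≡ 6 (mod 269)
6^2 = (6^1)^2 ≡ 6^2 = 36 ≡ 36 (mod 269)
6^4 = (6^2)^2 ≡ 36^2 = 1296 ≡ 220 (mod 269)
6^8 = (6^4)^2 ≡ 220^2 = 48400 ≡ 249 (mod 269)
6^15 = 6^8 · 6^4 · 6^2 · 6^1 ≡ 249 · 220 · 36 · 6 ≡ 246 (mod 269).

246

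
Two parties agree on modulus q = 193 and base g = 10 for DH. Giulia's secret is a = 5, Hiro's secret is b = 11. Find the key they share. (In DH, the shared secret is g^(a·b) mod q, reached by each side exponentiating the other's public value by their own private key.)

37

Giulia sends A = g^a mod q = 10^5 mod 193.
10^1 ≡ 10 (mod 193)
10^2 = (10^1)^2 ≡ 10^2 = 100 ≡ 100 (mod 193)
10^4 = (10^2)^2 ≡ 100^2 = 10000 ≡ 157 (mod 193)
10^5 = 10^4 · 10^1 ≡ 157 · 10 ≡ 26 (mod 193).
So A = 26. Hiro then computes K = A^b mod q = 26^11 mod 193.
26^1 ≡ 26 (mod 193)
26^2 = (26^1)^2 ≡ 26^2 = 676 ≡ 97 (mod 193)
26^4 = (26^2)^2 ≡ 97^2 = 9409 ≡ 145 (mod 193)
26^8 = (26^4)^2 ≡ 145^2 = 21025 ≡ 181 (mod 193)
26^11 = 26^8 · 26^2 · 26^1 ≡ 181 · 97 · 26 ≡ 37 (mod 193).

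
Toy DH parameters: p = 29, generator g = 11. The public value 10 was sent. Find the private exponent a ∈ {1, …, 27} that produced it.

Try successive powers of 11 modulo 29:
11^1 ≡ 11
11^2 ≡ 5
11^3 ≡ 26
11^4 ≡ 25
11^5 ≡ 14
11^6 ≡ 9
11^7 ≡ 12
11^8 ≡ 16
11^9 ≡ 2
11^10 ≡ 22
11^11 ≡ 10
Found: a = 11.

11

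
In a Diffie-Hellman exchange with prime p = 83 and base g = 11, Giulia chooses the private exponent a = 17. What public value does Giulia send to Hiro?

21

Public value = 11^{17} \pmod{83}.
11^1 ≡ 11 (mod 83)
11^2 = (11^1)^2 ≡ 11^2 = 121 ≡ 38 (mod 83)
11^4 = (11^2)^2 ≡ 38^2 = 1444 ≡ 33 (mod 83)
11^8 = (11^4)^2 ≡ 33^2 = 1089 ≡ 10 (mod 83)
11^16 = (11^8)^2 ≡ 10^2 = 100 ≡ 17 (mod 83)
11^17 = 11^16 · 11^1 ≡ 17 · 11 ≡ 21 (mod 83).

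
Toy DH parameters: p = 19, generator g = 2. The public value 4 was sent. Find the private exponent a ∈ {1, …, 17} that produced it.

Try successive powers of 2 modulo 19:
2^1 ≡ 2
2^2 ≡ 4
Found: a = 2.

2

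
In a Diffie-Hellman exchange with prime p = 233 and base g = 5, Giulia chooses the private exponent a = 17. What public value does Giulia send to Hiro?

176

Public value = 5^17 (mod 233).
5^1 ≡ 5 (mod 233)
5^2 = (5^1)^2 ≡ 5^2 = 25 ≡ 25 (mod 233)
5^4 = (5^2)^2 ≡ 25^2 = 625 ≡ 159 (mod 233)
5^8 = (5^4)^2 ≡ 159^2 = 25281 ≡ 117 (mod 233)
5^16 = (5^8)^2 ≡ 117^2 = 13689 ≡ 175 (mod 233)
5^17 = 5^16 · 5^1 ≡ 175 · 5 ≡ 176 (mod 233).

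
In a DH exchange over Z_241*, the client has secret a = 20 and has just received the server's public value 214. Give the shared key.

240

Shared key K = 214^20 mod 241.
214^1 ≡ 214 (mod 241)
214^2 = (214^1)^2 ≡ 214^2 = 45796 ≡ 6 (mod 241)
214^4 = (214^2)^2 ≡ 6^2 = 36 ≡ 36 (mod 241)
214^8 = (214^4)^2 ≡ 36^2 = 1296 ≡ 91 (mod 241)
214^16 = (214^8)^2 ≡ 91^2 = 8281 ≡ 87 (mod 241)
214^20 = 214^16 · 214^4 ≡ 87 · 36 ≡ 240 (mod 241).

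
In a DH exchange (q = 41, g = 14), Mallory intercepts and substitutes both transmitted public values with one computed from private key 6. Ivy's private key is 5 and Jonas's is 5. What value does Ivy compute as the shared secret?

9

Ivy receives Mallory's public value M = 14^6 mod 41 instead of the honest one.
14^1 ≡ 14 (mod 41)
14^2 = (14^1)^2 ≡ 14^2 = 196 ≡ 32 (mod 41)
14^4 = (14^2)^2 ≡ 32^2 = 1024 ≡ 40 (mod 41)
14^6 = 14^4 · 14^2 ≡ 40 · 32 ≡ 9 (mod 41).
So M = 9. Ivy computes K = M^5 mod 41.
9^1 ≡ 9 (mod 41)
9^2 = (9^1)^2 ≡ 9^2 = 81 ≡ 40 (mod 41)
9^4 = (9^2)^2 ≡ 40^2 = 1600 ≡ 1 (mod 41)
9^5 = 9^4 · 9^1 ≡ 1 · 9 ≡ 9 (mod 41).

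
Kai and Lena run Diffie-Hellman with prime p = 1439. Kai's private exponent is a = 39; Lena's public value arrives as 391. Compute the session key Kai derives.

Shared key K = 391^39 mod 1439.
391^1 ≡ 391 (mod 1439)
391^2 = (391^1)^2 ≡ 391^2 = 152881 ≡ 347 (mod 1439)
391^4 = (391^2)^2 ≡ 347^2 = 120409 ≡ 972 (mod 1439)
391^8 = (391^4)^2 ≡ 972^2 = 944784 ≡ 800 (mod 1439)
391^16 = (391^8)^2 ≡ 800^2 = 640000 ≡ 1084 (mod 1439)
391^32 = (391^16)^2 ≡ 1084^2 = 1175056 ≡ 832 (mod 1439)
391^39 = 391^32 · 391^4 · 391^2 · 391^1 ≡ 832 · 972 · 347 · 391 ≡ 2 (mod 1439).

2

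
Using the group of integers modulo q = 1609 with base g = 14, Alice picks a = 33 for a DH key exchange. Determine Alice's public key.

Public value = 14^33 mod 1609.
14^1 ≡ 14 (mod 1609)
14^2 = (14^1)^2 ≡ 14^2 = 196 ≡ 196 (mod 1609)
14^4 = (14^2)^2 ≡ 196^2 = 38416 ≡ 1409 (mod 1609)
14^8 = (14^4)^2 ≡ 1409^2 = 1985281 ≡ 1384 (mod 1609)
14^16 = (14^8)^2 ≡ 1384^2 = 1915456 ≡ 746 (mod 1609)
14^32 = (14^16)^2 ≡ 746^2 = 556516 ≡ 1411 (mod 1609)
14^33 = 14^32 · 14^1 ≡ 1411 · 14 ≡ 446 (mod 1609).

446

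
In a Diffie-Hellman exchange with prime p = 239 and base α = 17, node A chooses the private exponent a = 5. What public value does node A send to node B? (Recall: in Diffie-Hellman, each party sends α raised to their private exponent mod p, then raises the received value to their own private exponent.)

Public value = 17^5 (mod 239).
17^1 ≡ 17 (mod 239)
17^2 = (17^1)^2 ≡ 17^2 = 289 ≡ 50 (mod 239)
17^4 = (17^2)^2 ≡ 50^2 = 2500 ≡ 110 (mod 239)
17^5 = 17^4 · 17^1 ≡ 110 · 17 ≡ 197 (mod 239).

197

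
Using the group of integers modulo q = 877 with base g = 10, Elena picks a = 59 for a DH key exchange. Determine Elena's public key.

Public value = 10^59 mod 877.
10^1 ≡ 10 (mod 877)
10^2 = (10^1)^2 ≡ 10^2 = 100 ≡ 100 (mod 877)
10^4 = (10^2)^2 ≡ 100^2 = 10000 ≡ 353 (mod 877)
10^8 = (10^4)^2 ≡ 353^2 = 124609 ≡ 75 (mod 877)
10^16 = (10^8)^2 ≡ 75^2 = 5625 ≡ 363 (mod 877)
10^32 = (10^16)^2 ≡ 363^2 = 131769 ≡ 219 (mod 877)
10^59 = 10^32 · 10^16 · 10^8 · 10^2 · 10^1 ≡ 219 · 363 · 75 · 100 · 10 ≡ 147 (mod 877).

147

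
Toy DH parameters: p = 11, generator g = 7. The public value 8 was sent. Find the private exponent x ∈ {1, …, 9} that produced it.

9

Try successive powers of 7 modulo 11:
7^1 ≡ 7
7^2 ≡ 5
7^3 ≡ 2
7^4 ≡ 3
7^5 ≡ 10
7^6 ≡ 4
7^7 ≡ 6
7^8 ≡ 9
7^9 ≡ 8
Found: x = 9.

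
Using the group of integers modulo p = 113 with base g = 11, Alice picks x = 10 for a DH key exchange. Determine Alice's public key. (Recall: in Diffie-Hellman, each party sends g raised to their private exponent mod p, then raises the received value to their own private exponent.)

Public value = 11^10 (mod 113).
11^1 ≡ 11 (mod 113)
11^2 = (11^1)^2 ≡ 11^2 = 121 ≡ 8 (mod 113)
11^4 = (11^2)^2 ≡ 8^2 = 64 ≡ 64 (mod 113)
11^8 = (11^4)^2 ≡ 64^2 = 4096 ≡ 28 (mod 113)
11^10 = 11^8 · 11^2 ≡ 28 · 8 ≡ 111 (mod 113).

111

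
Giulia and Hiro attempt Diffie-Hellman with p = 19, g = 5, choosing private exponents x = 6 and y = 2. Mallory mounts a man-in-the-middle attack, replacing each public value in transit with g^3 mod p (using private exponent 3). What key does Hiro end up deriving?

Hiro receives Mallory's public value M = 5^3 mod 19 instead of the honest one.
5^1 ≡ 5 (mod 19)
5^2 = (5^1)^2 ≡ 5^2 = 25 ≡ 6 (mod 19)
5^3 = 5^2 · 5^1 ≡ 6 · 5 ≡ 11 (mod 19).
So M = 11. Hiro computes K = M^2 mod 19.
11^1 ≡ 11 (mod 19)
11^2 = (11^1)^2 ≡ 11^2 = 121 ≡ 7 (mod 19)

7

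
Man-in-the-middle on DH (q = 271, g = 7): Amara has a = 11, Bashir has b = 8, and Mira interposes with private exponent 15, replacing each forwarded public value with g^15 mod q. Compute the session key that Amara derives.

178

Amara receives Mira's public value M = 7^15 mod 271 instead of the honest one.
7^1 ≡ 7 (mod 271)
7^2 = (7^1)^2 ≡ 7^2 = 49 ≡ 49 (mod 271)
7^4 = (7^2)^2 ≡ 49^2 = 2401 ≡ 233 (mod 271)
7^8 = (7^4)^2 ≡ 233^2 = 54289 ≡ 89 (mod 271)
7^15 = 7^8 · 7^4 · 7^2 · 7^1 ≡ 89 · 233 · 49 · 7 ≡ 125 (mod 271).
So M = 125. Amara computes K = M^11 mod 271.
125^1 ≡ 125 (mod 271)
125^2 = (125^1)^2 ≡ 125^2 = 15625 ≡ 178 (mod 271)
125^4 = (125^2)^2 ≡ 178^2 = 31684 ≡ 248 (mod 271)
125^8 = (125^4)^2 ≡ 248^2 = 61504 ≡ 258 (mod 271)
125^11 = 125^8 · 125^2 · 125^1 ≡ 258 · 178 · 125 ≡ 178 (mod 271).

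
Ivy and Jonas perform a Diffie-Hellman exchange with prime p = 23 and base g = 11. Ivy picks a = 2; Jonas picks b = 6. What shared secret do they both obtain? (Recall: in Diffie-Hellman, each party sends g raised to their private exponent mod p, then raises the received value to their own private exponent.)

12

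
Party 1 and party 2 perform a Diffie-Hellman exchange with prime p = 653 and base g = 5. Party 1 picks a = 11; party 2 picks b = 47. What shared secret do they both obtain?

570

Party 2 sends B = g^b mod p = 5^47 mod 653.
5^1 ≡ 5 (mod 653)
5^2 = (5^1)^2 ≡ 5^2 = 25 ≡ 25 (mod 653)
5^4 = (5^2)^2 ≡ 25^2 = 625 ≡ 625 (mod 653)
5^8 = (5^4)^2 ≡ 625^2 = 390625 ≡ 131 (mod 653)
5^16 = (5^8)^2 ≡ 131^2 = 17161 ≡ 183 (mod 653)
5^32 = (5^16)^2 ≡ 183^2 = 33489 ≡ 186 (mod 653)
5^47 = 5^32 · 5^8 · 5^4 · 5^2 · 5^1 ≡ 186 · 131 · 625 · 25 · 5 ≡ 147 (mod 653).
So B = 147. Party 1 then computes K = B^a mod p = 147^11 mod 653.
147^1 ≡ 147 (mod 653)
147^2 = (147^1)^2 ≡ 147^2 = 21609 ≡ 60 (mod 653)
147^4 = (147^2)^2 ≡ 60^2 = 3600 ≡ 335 (mod 653)
147^8 = (147^4)^2 ≡ 335^2 = 112225 ≡ 562 (mod 653)
147^11 = 147^8 · 147^2 · 147^1 ≡ 562 · 60 · 147 ≡ 570 (mod 653).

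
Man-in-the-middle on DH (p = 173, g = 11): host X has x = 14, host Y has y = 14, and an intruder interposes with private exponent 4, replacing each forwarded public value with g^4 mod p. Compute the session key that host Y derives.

43

Host Y receives an intruder's public value M = 11^4 mod 173 instead of the honest one.
11^1 ≡ 11 (mod 173)
11^2 = (11^1)^2 ≡ 11^2 = 121 ≡ 121 (mod 173)
11^4 = (11^2)^2 ≡ 121^2 = 14641 ≡ 109 (mod 173)
So M = 109. Host Y computes K = M^14 mod 173.
109^1 ≡ 109 (mod 173)
109^2 = (109^1)^2 ≡ 109^2 = 11881 ≡ 117 (mod 173)
109^4 = (109^2)^2 ≡ 117^2 = 13689 ≡ 22 (mod 173)
109^8 = (109^4)^2 ≡ 22^2 = 484 ≡ 138 (mod 173)
109^14 = 109^8 · 109^4 · 109^2 ≡ 138 · 22 · 117 ≡ 43 (mod 173).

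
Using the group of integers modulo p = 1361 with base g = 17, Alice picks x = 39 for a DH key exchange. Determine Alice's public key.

Public value = 17^39 mod 1361.
17^1 ≡ 17 (mod 1361)
17^2 = (17^1)^2 ≡ 17^2 = 289 ≡ 289 (mod 1361)
17^4 = (17^2)^2 ≡ 289^2 = 83521 ≡ 500 (mod 1361)
17^8 = (17^4)^2 ≡ 500^2 = 250000 ≡ 937 (mod 1361)
17^16 = (17^8)^2 ≡ 937^2 = 877969 ≡ 124 (mod 1361)
17^32 = (17^16)^2 ≡ 124^2 = 15376 ≡ 405 (mod 1361)
17^39 = 17^32 · 17^4 · 17^2 · 17^1 ≡ 405 · 500 · 289 · 17 ≡ 1027 (mod 1361).

1027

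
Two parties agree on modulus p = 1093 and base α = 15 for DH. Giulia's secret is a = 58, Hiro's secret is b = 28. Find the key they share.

244

Giulia sends A = α^a mod p = 15^58 mod 1093.
15^1 ≡ 15 (mod 1093)
15^2 = (15^1)^2 ≡ 15^2 = 225 ≡ 225 (mod 1093)
15^4 = (15^2)^2 ≡ 225^2 = 50625 ≡ 347 (mod 1093)
15^8 = (15^4)^2 ≡ 347^2 = 120409 ≡ 179 (mod 1093)
15^16 = (15^8)^2 ≡ 179^2 = 32041 ≡ 344 (mod 1093)
15^32 = (15^16)^2 ≡ 344^2 = 118336 ≡ 292 (mod 1093)
15^58 = 15^32 · 15^16 · 15^8 · 15^2 ≡ 292 · 344 · 179 · 225 ≡ 440 (mod 1093).
So A = 440. Hiro then computes K = A^b mod p = 440^28 mod 1093.
440^1 ≡ 440 (mod 1093)
440^2 = (440^1)^2 ≡ 440^2 = 193600 ≡ 139 (mod 1093)
440^4 = (440^2)^2 ≡ 139^2 = 19321 ≡ 740 (mod 1093)
440^8 = (440^4)^2 ≡ 740^2 = 547600 ≡ 7 (mod 1093)
440^16 = (440^8)^2 ≡ 7^2 = 49 ≡ 49 (mod 1093)
440^28 = 440^16 · 440^8 · 440^4 ≡ 49 · 7 · 740 ≡ 244 (mod 1093).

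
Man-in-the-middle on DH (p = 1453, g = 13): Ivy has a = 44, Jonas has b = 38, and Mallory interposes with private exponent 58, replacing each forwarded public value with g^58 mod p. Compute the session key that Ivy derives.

Ivy receives Mallory's public value M = 13^58 mod 1453 instead of the honest one.
13^1 ≡ 13 (mod 1453)
13^2 = (13^1)^2 ≡ 13^2 = 169 ≡ 169 (mod 1453)
13^4 = (13^2)^2 ≡ 169^2 = 28561 ≡ 954 (mod 1453)
13^8 = (13^4)^2 ≡ 954^2 = 910116 ≡ 538 (mod 1453)
13^16 = (13^8)^2 ≡ 538^2 = 289444 ≡ 297 (mod 1453)
13^32 = (13^16)^2 ≡ 297^2 = 88209 ≡ 1029 (mod 1453)
13^58 = 13^32 · 13^16 · 13^8 · 13^2 ≡ 1029 · 297 · 538 · 169 ≡ 1307 (mod 1453).
So M = 1307. Ivy computes K = M^44 mod 1453.
1307^1 ≡ 1307 (mod 1453)
1307^2 = (1307^1)^2 ≡ 1307^2 = 1708249 ≡ 974 (mod 1453)
1307^4 = (1307^2)^2 ≡ 974^2 = 948676 ≡ 1320 (mod 1453)
1307^8 = (1307^4)^2 ≡ 1320^2 = 1742400 ≡ 253 (mod 1453)
1307^16 = (1307^8)^2 ≡ 253^2 = 64009 ≡ 77 (mod 1453)
1307^32 = (1307^16)^2 ≡ 77^2 = 5929 ≡ 117 (mod 1453)
1307^44 = 1307^32 · 1307^8 · 1307^4 ≡ 117 · 253 · 1320 ≡ 697 (mod 1453).

697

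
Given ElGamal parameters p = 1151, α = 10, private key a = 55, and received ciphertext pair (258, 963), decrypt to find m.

103

Shared mask s = c₁^a mod p = 258^55 mod 1151.
258^1 ≡ 258 (mod 1151)
258^2 = (258^1)^2 ≡ 258^2 = 66564 ≡ 957 (mod 1151)
258^4 = (258^2)^2 ≡ 957^2 = 915849 ≡ 804 (mod 1151)
258^8 = (258^4)^2 ≡ 804^2 = 646416 ≡ 705 (mod 1151)
258^16 = (258^8)^2 ≡ 705^2 = 497025 ≡ 944 (mod 1151)
258^32 = (258^16)^2 ≡ 944^2 = 891136 ≡ 262 (mod 1151)
258^55 = 258^32 · 258^16 · 258^4 · 258^2 · 258^1 ≡ 262 · 944 · 804 · 957 · 258 ≡ 1138 (mod 1151).
So s = 1138; s⁻¹ ≡ 177 (mod 1151).
m = c₂ · s⁻¹ mod 1151 = 963 · 177 mod 1151 = 103.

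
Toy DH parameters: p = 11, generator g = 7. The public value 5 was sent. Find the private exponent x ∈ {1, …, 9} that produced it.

2

Try successive powers of 7 modulo 11:
7^1 ≡ 7
7^2 ≡ 5
Found: x = 2.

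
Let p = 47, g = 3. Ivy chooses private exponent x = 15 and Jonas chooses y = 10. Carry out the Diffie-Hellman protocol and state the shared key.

12

Ivy sends A = g^x mod p = 3^15 mod 47.
3^1 ≡ 3 (mod 47)
3^2 = (3^1)^2 ≡ 3^2 = 9 ≡ 9 (mod 47)
3^4 = (3^2)^2 ≡ 9^2 = 81 ≡ 34 (mod 47)
3^8 = (3^4)^2 ≡ 34^2 = 1156 ≡ 28 (mod 47)
3^15 = 3^8 · 3^4 · 3^2 · 3^1 ≡ 28 · 34 · 9 · 3 ≡ 42 (mod 47).
So A = 42. Jonas then computes K = A^y mod p = 42^10 mod 47.
42^1 ≡ 42 (mod 47)
42^2 = (42^1)^2 ≡ 42^2 = 1764 ≡ 25 (mod 47)
42^4 = (42^2)^2 ≡ 25^2 = 625 ≡ 14 (mod 47)
42^8 = (42^4)^2 ≡ 14^2 = 196 ≡ 8 (mod 47)
42^10 = 42^8 · 42^2 ≡ 8 · 25 ≡ 12 (mod 47).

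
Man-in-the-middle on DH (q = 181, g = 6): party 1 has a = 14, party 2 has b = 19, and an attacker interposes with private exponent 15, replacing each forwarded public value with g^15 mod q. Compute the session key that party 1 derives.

Party 1 receives an attacker's public value M = 6^15 mod 181 instead of the honest one.
6^1 ≡ 6 (mod 181)
6^2 = (6^1)^2 ≡ 6^2 = 36 ≡ 36 (mod 181)
6^4 = (6^2)^2 ≡ 36^2 = 1296 ≡ 29 (mod 181)
6^8 = (6^4)^2 ≡ 29^2 = 841 ≡ 117 (mod 181)
6^15 = 6^8 · 6^4 · 6^2 · 6^1 ≡ 117 · 29 · 36 · 6 ≡ 19 (mod 181).
So M = 19. Party 1 computes K = M^14 mod 181.
19^1 ≡ 19 (mod 181)
19^2 = (19^1)^2 ≡ 19^2 = 361 ≡ 180 (mod 181)
19^4 = (19^2)^2 ≡ 180^2 = 32400 ≡ 1 (mod 181)
19^8 = (19^4)^2 ≡ 1^2 = 1 ≡ 1 (mod 181)
19^14 = 19^8 · 19^4 · 19^2 ≡ 1 · 1 · 180 ≡ 180 (mod 181).

180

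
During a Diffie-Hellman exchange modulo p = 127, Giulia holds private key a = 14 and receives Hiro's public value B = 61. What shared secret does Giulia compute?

19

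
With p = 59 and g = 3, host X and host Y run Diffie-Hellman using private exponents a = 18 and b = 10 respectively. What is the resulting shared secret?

21

Host Y sends B = g^b mod p = 3^10 mod 59.
3^1 ≡ 3 (mod 59)
3^2 = (3^1)^2 ≡ 3^2 = 9 ≡ 9 (mod 59)
3^4 = (3^2)^2 ≡ 9^2 = 81 ≡ 22 (mod 59)
3^8 = (3^4)^2 ≡ 22^2 = 484 ≡ 12 (mod 59)
3^10 = 3^8 · 3^2 ≡ 12 · 9 ≡ 49 (mod 59).
So B = 49. Host X then computes K = B^a mod p = 49^18 mod 59.
49^1 ≡ 49 (mod 59)
49^2 = (49^1)^2 ≡ 49^2 = 2401 ≡ 41 (mod 59)
49^4 = (49^2)^2 ≡ 41^2 = 1681 ≡ 29 (mod 59)
49^8 = (49^4)^2 ≡ 29^2 = 841 ≡ 15 (mod 59)
49^16 = (49^8)^2 ≡ 15^2 = 225 ≡ 48 (mod 59)
49^18 = 49^16 · 49^2 ≡ 48 · 41 ≡ 21 (mod 59).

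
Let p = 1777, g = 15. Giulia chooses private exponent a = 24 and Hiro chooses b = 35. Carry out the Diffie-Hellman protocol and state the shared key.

Hiro sends B = g^b mod p = 15^35 mod 1777.
15^1 ≡ 15 (mod 1777)
15^2 = (15^1)^2 ≡ 15^2 = 225 ≡ 225 (mod 1777)
15^4 = (15^2)^2 ≡ 225^2 = 50625 ≡ 869 (mod 1777)
15^8 = (15^4)^2 ≡ 869^2 = 755161 ≡ 1713 (mod 1777)
15^16 = (15^8)^2 ≡ 1713^2 = 2934369 ≡ 542 (mod 1777)
15^32 = (15^16)^2 ≡ 542^2 = 293764 ≡ 559 (mod 1777)
15^35 = 15^32 · 15^2 · 15^1 ≡ 559 · 225 · 15 ≡ 1228 (mod 1777).
So B = 1228. Giulia then computes K = B^a mod p = 1228^24 mod 1777.
1228^1 ≡ 1228 (mod 1777)
1228^2 = (1228^1)^2 ≡ 1228^2 = 1507984 ≡ 1088 (mod 1777)
1228^4 = (1228^2)^2 ≡ 1088^2 = 1183744 ≡ 262 (mod 1777)
1228^8 = (1228^4)^2 ≡ 262^2 = 68644 ≡ 1118 (mod 1777)
1228^16 = (1228^8)^2 ≡ 1118^2 = 1249924 ≡ 693 (mod 1777)
1228^24 = 1228^16 · 1228^8 ≡ 693 · 1118 ≡ 2 (mod 1777).

2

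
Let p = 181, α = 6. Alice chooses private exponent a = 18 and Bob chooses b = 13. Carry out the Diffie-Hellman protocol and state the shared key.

56

Bob sends B = α^b mod p = 6^13 mod 181.
6^1 ≡ 6 (mod 181)
6^2 = (6^1)^2 ≡ 6^2 = 36 ≡ 36 (mod 181)
6^4 = (6^2)^2 ≡ 36^2 = 1296 ≡ 29 (mod 181)
6^8 = (6^4)^2 ≡ 29^2 = 841 ≡ 117 (mod 181)
6^13 = 6^8 · 6^4 · 6^1 ≡ 117 · 29 · 6 ≡ 86 (mod 181).
So B = 86. Alice then computes K = B^a mod p = 86^18 mod 181.
86^1 ≡ 86 (mod 181)
86^2 = (86^1)^2 ≡ 86^2 = 7396 ≡ 156 (mod 181)
86^4 = (86^2)^2 ≡ 156^2 = 24336 ≡ 82 (mod 181)
86^8 = (86^4)^2 ≡ 82^2 = 6724 ≡ 27 (mod 181)
86^16 = (86^8)^2 ≡ 27^2 = 729 ≡ 5 (mod 181)
86^18 = 86^16 · 86^2 ≡ 5 · 156 ≡ 56 (mod 181).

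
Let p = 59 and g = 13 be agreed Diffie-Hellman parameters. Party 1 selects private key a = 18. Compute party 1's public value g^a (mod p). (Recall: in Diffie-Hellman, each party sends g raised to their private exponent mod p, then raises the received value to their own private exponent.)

Public value = 13^18 (mod 59).
13^1 ≡ 13 (mod 59)
13^2 = (13^1)^2 ≡ 13^2 = 169 ≡ 51 (mod 59)
13^4 = (13^2)^2 ≡ 51^2 = 2601 ≡ 5 (mod 59)
13^8 = (13^4)^2 ≡ 5^2 = 25 ≡ 25 (mod 59)
13^16 = (13^8)^2 ≡ 25^2 = 625 ≡ 35 (mod 59)
13^18 = 13^16 · 13^2 ≡ 35 · 51 ≡ 15 (mod 59).

15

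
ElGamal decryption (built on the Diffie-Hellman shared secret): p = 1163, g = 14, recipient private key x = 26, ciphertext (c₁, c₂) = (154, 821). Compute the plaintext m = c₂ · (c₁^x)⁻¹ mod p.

Shared mask s = c₁^x mod p = 154^26 mod 1163.
154^1 ≡ 154 (mod 1163)
154^2 = (154^1)^2 ≡ 154^2 = 23716 ≡ 456 (mod 1163)
154^4 = (154^2)^2 ≡ 456^2 = 207936 ≡ 922 (mod 1163)
154^8 = (154^4)^2 ≡ 922^2 = 850084 ≡ 1094 (mod 1163)
154^16 = (154^8)^2 ≡ 1094^2 = 1196836 ≡ 109 (mod 1163)
154^26 = 154^16 · 154^8 · 154^2 ≡ 109 · 1094 · 456 ≡ 111 (mod 1163).
So s = 111; s⁻¹ ≡ 702 (mod 1163).
m = c₂ · s⁻¹ mod 1163 = 821 · 702 mod 1163 = 657.

657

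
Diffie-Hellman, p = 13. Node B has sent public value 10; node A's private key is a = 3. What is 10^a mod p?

12

Shared key K = 10^3 mod 13.
10^1 ≡ 10 (mod 13)
10^2 = (10^1)^2 ≡ 10^2 = 100 ≡ 9 (mod 13)
10^3 = 10^2 · 10^1 ≡ 9 · 10 ≡ 12 (mod 13).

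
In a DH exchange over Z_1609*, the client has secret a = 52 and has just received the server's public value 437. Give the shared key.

Shared key K = 437^52 mod 1609.
437^1 ≡ 437 (mod 1609)
437^2 = (437^1)^2 ≡ 437^2 = 190969 ≡ 1107 (mod 1609)
437^4 = (437^2)^2 ≡ 1107^2 = 1225449 ≡ 1000 (mod 1609)
437^8 = (437^4)^2 ≡ 1000^2 = 1000000 ≡ 811 (mod 1609)
437^16 = (437^8)^2 ≡ 811^2 = 657721 ≡ 1249 (mod 1609)
437^32 = (437^16)^2 ≡ 1249^2 = 1560001 ≡ 880 (mod 1609)
437^52 = 437^32 · 437^16 · 437^4 ≡ 880 · 1249 · 1000 ≡ 837 (mod 1609).

837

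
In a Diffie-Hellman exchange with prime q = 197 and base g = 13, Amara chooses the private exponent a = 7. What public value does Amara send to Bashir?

77

Public value = 13^7 mod 197.
13^1 ≡ 13 (mod 197)
13^2 = (13^1)^2 ≡ 13^2 = 169 ≡ 169 (mod 197)
13^4 = (13^2)^2 ≡ 169^2 = 28561 ≡ 193 (mod 197)
13^7 = 13^4 · 13^2 · 13^1 ≡ 193 · 169 · 13 ≡ 77 (mod 197).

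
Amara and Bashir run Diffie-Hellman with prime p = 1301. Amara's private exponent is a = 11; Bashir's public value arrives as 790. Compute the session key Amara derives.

1021

Shared key K = 790^11 mod 1301.
790^1 ≡ 790 (mod 1301)
790^2 = (790^1)^2 ≡ 790^2 = 624100 ≡ 921 (mod 1301)
790^4 = (790^2)^2 ≡ 921^2 = 848241 ≡ 1290 (mod 1301)
790^8 = (790^4)^2 ≡ 1290^2 = 1664100 ≡ 121 (mod 1301)
790^11 = 790^8 · 790^2 · 790^1 ≡ 121 · 921 · 790 ≡ 1021 (mod 1301).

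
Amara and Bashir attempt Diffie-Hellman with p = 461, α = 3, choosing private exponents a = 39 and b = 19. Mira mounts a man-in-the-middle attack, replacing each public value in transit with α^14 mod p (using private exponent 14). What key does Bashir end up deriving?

Bashir receives Mira's public value M = 3^14 mod 461 instead of the honest one.
3^1 ≡ 3 (mod 461)
3^2 = (3^1)^2 ≡ 3^2 = 9 ≡ 9 (mod 461)
3^4 = (3^2)^2 ≡ 9^2 = 81 ≡ 81 (mod 461)
3^8 = (3^4)^2 ≡ 81^2 = 6561 ≡ 107 (mod 461)
3^14 = 3^8 · 3^4 · 3^2 ≡ 107 · 81 · 9 ≡ 94 (mod 461).
So M = 94. Bashir computes K = M^19 mod 461.
94^1 ≡ 94 (mod 461)
94^2 = (94^1)^2 ≡ 94^2 = 8836 ≡ 77 (mod 461)
94^4 = (94^2)^2 ≡ 77^2 = 5929 ≡ 397 (mod 461)
94^8 = (94^4)^2 ≡ 397^2 = 157609 ≡ 408 (mod 461)
94^16 = (94^8)^2 ≡ 408^2 = 166464 ≡ 43 (mod 461)
94^19 = 94^16 · 94^2 · 94^1 ≡ 43 · 77 · 94 ≡ 59 (mod 461).

59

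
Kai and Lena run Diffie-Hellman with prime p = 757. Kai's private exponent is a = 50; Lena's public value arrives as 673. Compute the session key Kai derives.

505

Shared key K = 673^50 mod 757.
673^1 ≡ 673 (mod 757)
673^2 = (673^1)^2 ≡ 673^2 = 452929 ≡ 243 (mod 757)
673^4 = (673^2)^2 ≡ 243^2 = 59049 ≡ 3 (mod 757)
673^8 = (673^4)^2 ≡ 3^2 = 9 ≡ 9 (mod 757)
673^16 = (673^8)^2 ≡ 9^2 = 81 ≡ 81 (mod 757)
673^32 = (673^16)^2 ≡ 81^2 = 6561 ≡ 505 (mod 757)
673^50 = 673^32 · 673^16 · 673^2 ≡ 505 · 81 · 243 ≡ 505 (mod 757).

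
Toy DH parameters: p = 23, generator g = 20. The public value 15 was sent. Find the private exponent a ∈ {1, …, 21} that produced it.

Try successive powers of 20 modulo 23:
20^1 ≡ 20
20^2 ≡ 9
20^3 ≡ 19
20^4 ≡ 12
20^5 ≡ 10
20^6 ≡ 16
20^7 ≡ 21
20^8 ≡ 6
20^9 ≡ 5
20^10 ≡ 8
20^11 ≡ 22
20^12 ≡ 3
20^13 ≡ 14
20^14 ≡ 4
20^15 ≡ 11
20^16 ≡ 13
20^17 ≡ 7
20^18 ≡ 2
20^19 ≡ 17
20^20 ≡ 18
20^21 ≡ 15
Found: a = 21.

21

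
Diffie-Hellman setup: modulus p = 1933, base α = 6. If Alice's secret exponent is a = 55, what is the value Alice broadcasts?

1027

Public value = 6^55 (mod 1933).
6^1 ≡ 6 (mod 1933)
6^2 = (6^1)^2 ≡ 6^2 = 36 ≡ 36 (mod 1933)
6^4 = (6^2)^2 ≡ 36^2 = 1296 ≡ 1296 (mod 1933)
6^8 = (6^4)^2 ≡ 1296^2 = 1679616 ≡ 1772 (mod 1933)
6^16 = (6^8)^2 ≡ 1772^2 = 3139984 ≡ 792 (mod 1933)
6^32 = (6^16)^2 ≡ 792^2 = 627264 ≡ 972 (mod 1933)
6^55 = 6^32 · 6^16 · 6^4 · 6^2 · 6^1 ≡ 972 · 792 · 1296 · 36 · 6 ≡ 1027 (mod 1933).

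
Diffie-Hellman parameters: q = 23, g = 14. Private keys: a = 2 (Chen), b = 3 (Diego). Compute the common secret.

3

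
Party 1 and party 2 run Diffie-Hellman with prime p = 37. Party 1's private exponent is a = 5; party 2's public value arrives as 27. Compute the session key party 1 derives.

11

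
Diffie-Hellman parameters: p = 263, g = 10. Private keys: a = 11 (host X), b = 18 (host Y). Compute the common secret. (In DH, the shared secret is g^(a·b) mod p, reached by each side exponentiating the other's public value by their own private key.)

Host X sends A = g^a mod p = 10^11 mod 263.
10^1 ≡ 10 (mod 263)
10^2 = (10^1)^2 ≡ 10^2 = 100 ≡ 100 (mod 263)
10^4 = (10^2)^2 ≡ 100^2 = 10000 ≡ 6 (mod 263)
10^8 = (10^4)^2 ≡ 6^2 = 36 ≡ 36 (mod 263)
10^11 = 10^8 · 10^2 · 10^1 ≡ 36 · 100 · 10 ≡ 232 (mod 263).
So A = 232. Host Y then computes K = A^b mod p = 232^18 mod 263.
232^1 ≡ 232 (mod 263)
232^2 = (232^1)^2 ≡ 232^2 = 53824 ≡ 172 (mod 263)
232^4 = (232^2)^2 ≡ 172^2 = 29584 ≡ 128 (mod 263)
232^8 = (232^4)^2 ≡ 128^2 = 16384 ≡ 78 (mod 263)
232^16 = (232^8)^2 ≡ 78^2 = 6084 ≡ 35 (mod 263)
232^18 = 232^16 · 232^2 ≡ 35 · 172 ≡ 234 (mod 263).

234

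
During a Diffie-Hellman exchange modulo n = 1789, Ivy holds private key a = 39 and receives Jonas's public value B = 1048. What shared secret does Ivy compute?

1202

Shared key K = 1048^39 mod 1789.
1048^1 ≡ 1048 (mod 1789)
1048^2 = (1048^1)^2 ≡ 1048^2 = 1098304 ≡ 1647 (mod 1789)
1048^4 = (1048^2)^2 ≡ 1647^2 = 2712609 ≡ 485 (mod 1789)
1048^8 = (1048^4)^2 ≡ 485^2 = 235225 ≡ 866 (mod 1789)
1048^16 = (1048^8)^2 ≡ 866^2 = 749956 ≡ 365 (mod 1789)
1048^32 = (1048^16)^2 ≡ 365^2 = 133225 ≡ 839 (mod 1789)
1048^39 = 1048^32 · 1048^4 · 1048^2 · 1048^1 ≡ 839 · 485 · 1647 · 1048 ≡ 1202 (mod 1789).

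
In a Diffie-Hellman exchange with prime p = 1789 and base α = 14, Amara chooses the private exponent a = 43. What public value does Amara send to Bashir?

1576

Public value = 14^43 (mod 1789).
14^1 ≡ 14 (mod 1789)
14^2 = (14^1)^2 ≡ 14^2 = 196 ≡ 196 (mod 1789)
14^4 = (14^2)^2 ≡ 196^2 = 38416 ≡ 847 (mod 1789)
14^8 = (14^4)^2 ≡ 847^2 = 717409 ≡ 20 (mod 1789)
14^16 = (14^8)^2 ≡ 20^2 = 400 ≡ 400 (mod 1789)
14^32 = (14^16)^2 ≡ 400^2 = 160000 ≡ 779 (mod 1789)
14^43 = 14^32 · 14^8 · 14^2 · 14^1 ≡ 779 · 20 · 196 · 14 ≡ 1576 (mod 1789).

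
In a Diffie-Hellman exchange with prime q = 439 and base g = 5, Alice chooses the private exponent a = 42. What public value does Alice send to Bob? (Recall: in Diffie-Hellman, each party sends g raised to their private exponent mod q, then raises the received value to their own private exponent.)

32

Public value = 5^42 mod 439.
5^1 ≡ 5 (mod 439)
5^2 = (5^1)^2 ≡ 5^2 = 25 ≡ 25 (mod 439)
5^4 = (5^2)^2 ≡ 25^2 = 625 ≡ 186 (mod 439)
5^8 = (5^4)^2 ≡ 186^2 = 34596 ≡ 354 (mod 439)
5^16 = (5^8)^2 ≡ 354^2 = 125316 ≡ 201 (mod 439)
5^32 = (5^16)^2 ≡ 201^2 = 40401 ≡ 13 (mod 439)
5^42 = 5^32 · 5^8 · 5^2 ≡ 13 · 354 · 25 ≡ 32 (mod 439).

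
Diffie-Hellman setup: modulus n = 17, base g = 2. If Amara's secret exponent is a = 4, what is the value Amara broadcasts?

Public value = 2^4 (mod 17).
2^1 ≡ 2 (mod 17)
2^2 = (2^1)^2 ≡ 2^2 = 4 ≡ 4 (mod 17)
2^4 = (2^2)^2 ≡ 4^2 = 16 ≡ 16 (mod 17)

16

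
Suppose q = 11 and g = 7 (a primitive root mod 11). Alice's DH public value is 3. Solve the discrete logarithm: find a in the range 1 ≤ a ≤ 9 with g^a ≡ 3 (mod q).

4

Try successive powers of 7 modulo 11:
7^1 ≡ 7
7^2 ≡ 5
7^3 ≡ 2
7^4 ≡ 3
Found: a = 4.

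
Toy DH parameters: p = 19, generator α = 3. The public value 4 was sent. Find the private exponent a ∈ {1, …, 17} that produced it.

14

Try successive powers of 3 modulo 19:
3^1 ≡ 3
3^2 ≡ 9
3^3 ≡ 8
3^4 ≡ 5
3^5 ≡ 15
3^6 ≡ 7
3^7 ≡ 2
3^8 ≡ 6
3^9 ≡ 18
3^10 ≡ 16
3^11 ≡ 10
3^12 ≡ 11
3^13 ≡ 14
3^14 ≡ 4
Found: a = 14.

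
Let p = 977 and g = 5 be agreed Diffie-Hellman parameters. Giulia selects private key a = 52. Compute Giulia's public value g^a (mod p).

485

Public value = 5^52 (mod 977).
5^1 ≡ 5 (mod 977)
5^2 = (5^1)^2 ≡ 5^2 = 25 ≡ 25 (mod 977)
5^4 = (5^2)^2 ≡ 25^2 = 625 ≡ 625 (mod 977)
5^8 = (5^4)^2 ≡ 625^2 = 390625 ≡ 802 (mod 977)
5^16 = (5^8)^2 ≡ 802^2 = 643204 ≡ 338 (mod 977)
5^32 = (5^16)^2 ≡ 338^2 = 114244 ≡ 912 (mod 977)
5^52 = 5^32 · 5^16 · 5^4 ≡ 912 · 338 · 625 ≡ 485 (mod 977).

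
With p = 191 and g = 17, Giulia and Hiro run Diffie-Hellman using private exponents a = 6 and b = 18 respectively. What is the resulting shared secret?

Giulia sends A = g^a mod p = 17^6 mod 191.
17^1 ≡ 17 (mod 191)
17^2 = (17^1)^2 ≡ 17^2 = 289 ≡ 98 (mod 191)
17^4 = (17^2)^2 ≡ 98^2 = 9604 ≡ 54 (mod 191)
17^6 = 17^4 · 17^2 ≡ 54 · 98 ≡ 135 (mod 191).
So A = 135. Hiro then computes K = A^b mod p = 135^18 mod 191.
135^1 ≡ 135 (mod 191)
135^2 = (135^1)^2 ≡ 135^2 = 18225 ≡ 80 (mod 191)
135^4 = (135^2)^2 ≡ 80^2 = 6400 ≡ 97 (mod 191)
135^8 = (135^4)^2 ≡ 97^2 = 9409 ≡ 50 (mod 191)
135^16 = (135^8)^2 ≡ 50^2 = 2500 ≡ 17 (mod 191)
135^18 = 135^16 · 135^2 ≡ 17 · 80 ≡ 23 (mod 191).

23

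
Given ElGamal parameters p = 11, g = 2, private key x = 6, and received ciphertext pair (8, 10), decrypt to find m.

7

Shared mask s = c₁^x mod p = 8^6 mod 11.
8^1 ≡ 8 (mod 11)
8^2 = (8^1)^2 ≡ 8^2 = 64 ≡ 9 (mod 11)
8^4 = (8^2)^2 ≡ 9^2 = 81 ≡ 4 (mod 11)
8^6 = 8^4 · 8^2 ≡ 4 · 9 ≡ 3 (mod 11).
So s = 3; s⁻¹ ≡ 4 (mod 11).
m = c₂ · s⁻¹ mod 11 = 10 · 4 mod 11 = 7.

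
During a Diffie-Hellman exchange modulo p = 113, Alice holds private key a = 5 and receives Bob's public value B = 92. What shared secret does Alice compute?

58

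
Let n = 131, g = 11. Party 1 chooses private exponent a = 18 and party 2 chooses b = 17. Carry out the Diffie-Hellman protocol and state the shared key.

94

Party 2 sends B = g^b mod n = 11^17 mod 131.
11^1 ≡ 11 (mod 131)
11^2 = (11^1)^2 ≡ 11^2 = 121 ≡ 121 (mod 131)
11^4 = (11^2)^2 ≡ 121^2 = 14641 ≡ 100 (mod 131)
11^8 = (11^4)^2 ≡ 100^2 = 10000 ≡ 44 (mod 131)
11^16 = (11^8)^2 ≡ 44^2 = 1936 ≡ 102 (mod 131)
11^17 = 11^16 · 11^1 ≡ 102 · 11 ≡ 74 (mod 131).
So B = 74. Party 1 then computes K = B^a mod n = 74^18 mod 131.
74^1 ≡ 74 (mod 131)
74^2 = (74^1)^2 ≡ 74^2 = 5476 ≡ 105 (mod 131)
74^4 = (74^2)^2 ≡ 105^2 = 11025 ≡ 21 (mod 131)
74^8 = (74^4)^2 ≡ 21^2 = 441 ≡ 48 (mod 131)
74^16 = (74^8)^2 ≡ 48^2 = 2304 ≡ 77 (mod 131)
74^18 = 74^16 · 74^2 ≡ 77 · 105 ≡ 94 (mod 131).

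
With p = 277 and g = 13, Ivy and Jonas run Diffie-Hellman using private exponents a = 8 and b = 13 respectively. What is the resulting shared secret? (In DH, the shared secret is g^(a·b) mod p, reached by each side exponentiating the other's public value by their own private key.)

131

Ivy sends A = g^a mod p = 13^8 mod 277.
13^1 ≡ 13 (mod 277)
13^2 = (13^1)^2 ≡ 13^2 = 169 ≡ 169 (mod 277)
13^4 = (13^2)^2 ≡ 169^2 = 28561 ≡ 30 (mod 277)
13^8 = (13^4)^2 ≡ 30^2 = 900 ≡ 69 (mod 277)
So A = 69. Jonas then computes K = A^b mod p = 69^13 mod 277.
69^1 ≡ 69 (mod 277)
69^2 = (69^1)^2 ≡ 69^2 = 4761 ≡ 52 (mod 277)
69^4 = (69^2)^2 ≡ 52^2 = 2704 ≡ 211 (mod 277)
69^8 = (69^4)^2 ≡ 211^2 = 44521 ≡ 201 (mod 277)
69^13 = 69^8 · 69^4 · 69^1 ≡ 201 · 211 · 69 ≡ 131 (mod 277).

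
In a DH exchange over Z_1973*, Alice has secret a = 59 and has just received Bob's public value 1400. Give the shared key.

Shared key K = 1400^59 mod 1973.
1400^1 ≡ 1400 (mod 1973)
1400^2 = (1400^1)^2 ≡ 1400^2 = 1960000 ≡ 811 (mod 1973)
1400^4 = (1400^2)^2 ≡ 811^2 = 657721 ≡ 712 (mod 1973)
1400^8 = (1400^4)^2 ≡ 712^2 = 506944 ≡ 1856 (mod 1973)
1400^16 = (1400^8)^2 ≡ 1856^2 = 3444736 ≡ 1851 (mod 1973)
1400^32 = (1400^16)^2 ≡ 1851^2 = 3426201 ≡ 1073 (mod 1973)
1400^59 = 1400^32 · 1400^16 · 1400^8 · 1400^2 · 1400^1 ≡ 1073 · 1851 · 1856 · 811 · 1400 ≡ 1726 (mod 1973).

1726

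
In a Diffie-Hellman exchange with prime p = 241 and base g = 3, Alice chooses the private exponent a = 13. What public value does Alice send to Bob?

108

Public value = 3^{13} \pmod{241}.
3^1 ≡ 3 (mod 241)
3^2 = (3^1)^2 ≡ 3^2 = 9 ≡ 9 (mod 241)
3^4 = (3^2)^2 ≡ 9^2 = 81 ≡ 81 (mod 241)
3^8 = (3^4)^2 ≡ 81^2 = 6561 ≡ 54 (mod 241)
3^13 = 3^8 · 3^4 · 3^1 ≡ 54 · 81 · 3 ≡ 108 (mod 241).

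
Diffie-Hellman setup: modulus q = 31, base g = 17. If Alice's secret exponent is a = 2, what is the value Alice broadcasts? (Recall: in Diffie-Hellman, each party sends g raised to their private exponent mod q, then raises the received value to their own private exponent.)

10

Public value = 17^2 (mod 31).
17^1 ≡ 17 (mod 31)
17^2 = (17^1)^2 ≡ 17^2 = 289 ≡ 10 (mod 31)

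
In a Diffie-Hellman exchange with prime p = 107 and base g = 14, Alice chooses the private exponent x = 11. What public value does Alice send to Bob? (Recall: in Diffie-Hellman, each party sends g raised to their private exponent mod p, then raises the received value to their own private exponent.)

Public value = 14^11 (mod 107).
14^1 ≡ 14 (mod 107)
14^2 = (14^1)^2 ≡ 14^2 = 196 ≡ 89 (mod 107)
14^4 = (14^2)^2 ≡ 89^2 = 7921 ≡ 3 (mod 107)
14^8 = (14^4)^2 ≡ 3^2 = 9 ≡ 9 (mod 107)
14^11 = 14^8 · 14^2 · 14^1 ≡ 9 · 89 · 14 ≡ 86 (mod 107).

86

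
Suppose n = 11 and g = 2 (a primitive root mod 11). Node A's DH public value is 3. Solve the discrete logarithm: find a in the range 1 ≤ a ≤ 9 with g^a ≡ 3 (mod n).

8

Try successive powers of 2 modulo 11:
2^1 ≡ 2
2^2 ≡ 4
2^3 ≡ 8
2^4 ≡ 5
2^5 ≡ 10
2^6 ≡ 9
2^7 ≡ 7
2^8 ≡ 3
Found: a = 8.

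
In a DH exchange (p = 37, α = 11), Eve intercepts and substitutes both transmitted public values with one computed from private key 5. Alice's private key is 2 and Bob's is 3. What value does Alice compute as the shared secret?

26

Alice receives Eve's public value M = 11^5 mod 37 instead of the honest one.
11^1 ≡ 11 (mod 37)
11^2 = (11^1)^2 ≡ 11^2 = 121 ≡ 10 (mod 37)
11^4 = (11^2)^2 ≡ 10^2 = 100 ≡ 26 (mod 37)
11^5 = 11^4 · 11^1 ≡ 26 · 11 ≡ 27 (mod 37).
So M = 27. Alice computes K = M^2 mod 37.
27^1 ≡ 27 (mod 37)
27^2 = (27^1)^2 ≡ 27^2 = 729 ≡ 26 (mod 37)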